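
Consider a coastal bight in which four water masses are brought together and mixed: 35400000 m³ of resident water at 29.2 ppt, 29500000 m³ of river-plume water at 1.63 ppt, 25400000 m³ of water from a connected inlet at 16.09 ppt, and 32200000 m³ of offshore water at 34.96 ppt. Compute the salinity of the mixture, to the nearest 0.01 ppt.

By conservation of dissolved salt,
salt = 35,400,000×29.2 + 29,500,000×1.63 + 25,400,000×16.09 + 32,200,000×34.96 = 1,033,680,000 + 48,085,000 + 408,686,000 + 1,125,712,000 = 2,616,163,000
volume = 35,400,000 + 29,500,000 + 25,400,000 + 32,200,000 = 122,500,000 m³
S = 2,616,163,000 / 122,500,000 = 21.3564 ppt

21.36 ppt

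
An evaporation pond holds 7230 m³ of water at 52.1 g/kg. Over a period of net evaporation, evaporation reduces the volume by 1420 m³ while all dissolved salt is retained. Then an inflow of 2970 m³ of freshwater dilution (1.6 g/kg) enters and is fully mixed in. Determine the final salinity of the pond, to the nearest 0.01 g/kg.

43.44 g/kg

After evaporation: salt = 7,230×52.1 = 376,683; volume = 7,230 − 1,420 = 5,810 m³
After mixing: salt = 376,683 + 2,970×1.6 = 381,435; volume = 5,810 + 2,970 = 8,780 m³
S = 381,435 / 8,780 = 43.4436 g/kg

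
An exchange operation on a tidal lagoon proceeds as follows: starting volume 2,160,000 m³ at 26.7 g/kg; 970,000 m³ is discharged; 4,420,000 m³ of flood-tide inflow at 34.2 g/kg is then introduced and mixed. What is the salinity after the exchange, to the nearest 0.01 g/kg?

Remaining after removal: 1,190,000 m³ at 26.7 g/kg (salt = 31,773,000)
After addition: salt = 31,773,000 + 4,420,000×34.2 = 182,937,000; volume = 5,610,000 m³
S = 182,937,000 / 5,610,000 = 32.6091 g/kg

32.61 g/kg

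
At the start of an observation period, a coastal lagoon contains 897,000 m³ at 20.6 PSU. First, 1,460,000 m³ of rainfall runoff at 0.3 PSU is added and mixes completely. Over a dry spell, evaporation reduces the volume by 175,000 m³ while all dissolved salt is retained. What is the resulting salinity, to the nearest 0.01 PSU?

8.67 PSU

After mixing: salt = 897,000×20.6 + 1,460,000×0.3 = 18,916,200; volume = 2,357,000 m³
After evaporation: salt unchanged = 18,916,200; volume = 2,357,000 − 175,000 = 2,182,000 m³
S = 18,916,200 / 2,182,000 = 8.6692 PSU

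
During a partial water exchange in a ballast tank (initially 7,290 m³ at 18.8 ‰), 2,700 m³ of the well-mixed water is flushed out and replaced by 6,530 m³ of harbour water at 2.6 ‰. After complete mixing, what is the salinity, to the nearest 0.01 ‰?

9.29 ‰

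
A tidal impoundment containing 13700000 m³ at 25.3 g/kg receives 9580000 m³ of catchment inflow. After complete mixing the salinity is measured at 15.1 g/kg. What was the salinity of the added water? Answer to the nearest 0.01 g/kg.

Salt balance: 13,700,000×25.3 + 9,580,000×S = 23,280,000×15.1
346,610,000 + 9,580,000·S = 351,528,000
S = (351,528,000 − 346,610,000) / 9,580,000 = 0.5134 g/kg

0.51 g/kg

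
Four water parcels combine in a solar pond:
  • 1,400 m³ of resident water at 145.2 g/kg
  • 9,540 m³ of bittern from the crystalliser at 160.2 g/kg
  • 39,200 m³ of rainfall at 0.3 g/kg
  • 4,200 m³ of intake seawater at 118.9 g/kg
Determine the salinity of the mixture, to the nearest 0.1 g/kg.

41.3 g/kg

Weighted by volume,
salt = 1,400×145.2 + 9,540×160.2 + 39,200×0.3 + 4,200×118.9 = 203,280 + 1,528,308 + 11,760 + 499,380 = 2,242,728
volume = 1,400 + 9,540 + 39,200 + 4,200 = 54,340 m³
S = 2,242,728 / 54,340 = 41.272 g/kg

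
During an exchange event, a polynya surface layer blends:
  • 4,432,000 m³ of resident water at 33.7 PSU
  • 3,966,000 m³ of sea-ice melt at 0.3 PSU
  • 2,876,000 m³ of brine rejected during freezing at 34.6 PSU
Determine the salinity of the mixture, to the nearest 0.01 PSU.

22.18 PSU

Conserving salt mass:
salt = 4,432,000×33.7 + 3,966,000×0.3 + 2,876,000×34.6 = 149,358,400 + 1,189,800 + 99,509,600 = 250,057,800
volume = 4,432,000 + 3,966,000 + 2,876,000 = 11,274,000 m³
S = 250,057,800 / 11,274,000 = 22.18 PSU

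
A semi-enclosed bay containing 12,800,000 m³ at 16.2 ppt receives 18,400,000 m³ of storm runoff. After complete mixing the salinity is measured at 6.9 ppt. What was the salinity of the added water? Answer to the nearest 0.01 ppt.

Salt balance: 12,800,000×16.2 + 18,400,000×S = 31,200,000×6.9
207,360,000 + 18,400,000·S = 215,280,000
S = (215,280,000 − 207,360,000) / 18,400,000 = 0.4304 ppt

0.43 ppt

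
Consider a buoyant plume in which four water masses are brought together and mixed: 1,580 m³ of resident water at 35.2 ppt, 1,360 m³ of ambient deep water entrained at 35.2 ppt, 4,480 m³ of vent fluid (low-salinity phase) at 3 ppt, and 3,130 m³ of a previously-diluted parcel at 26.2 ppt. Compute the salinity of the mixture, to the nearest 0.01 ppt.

18.86 ppt

Mass of salt is conserved:
salt = 1,580×35.2 + 1,360×35.2 + 4,480×3 + 3,130×26.2 = 55,616 + 47,872 + 13,440 + 82,006 = 198,934
volume = 1,580 + 1,360 + 4,480 + 3,130 = 10,550 m³
S = 198,934 / 10,550 = 18.8563 ppt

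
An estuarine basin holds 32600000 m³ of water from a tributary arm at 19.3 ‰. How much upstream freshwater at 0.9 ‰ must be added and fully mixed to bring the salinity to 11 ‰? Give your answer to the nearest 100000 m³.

26800000 m³

Salt balance: 32,600,000×19.3 + V×0.9 = (32,600,000+V)×11
629,180,000 + 0.9V = 358,600,000 + 11V
270,580,000 = 10.1V
V = 26,790,099.01 m³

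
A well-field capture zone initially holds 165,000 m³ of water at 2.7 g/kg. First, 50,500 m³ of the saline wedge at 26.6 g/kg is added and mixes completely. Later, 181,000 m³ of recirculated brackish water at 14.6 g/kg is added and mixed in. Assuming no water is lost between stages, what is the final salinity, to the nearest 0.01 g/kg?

Mass of salt is conserved:
Initial salt = 165,000×2.7 = 445,500
After stage 1: salt = 445,500 + 50,500×26.6 = 1,788,800; volume = 215,500 m³; S = 8.301 g/kg
After stage 2: salt = 1,788,800 + 181,000×14.6 = 4,431,400; volume = 396,500 m³
S = 4,431,400 / 396,500 = 11.1763 g/kg

11.18 g/kg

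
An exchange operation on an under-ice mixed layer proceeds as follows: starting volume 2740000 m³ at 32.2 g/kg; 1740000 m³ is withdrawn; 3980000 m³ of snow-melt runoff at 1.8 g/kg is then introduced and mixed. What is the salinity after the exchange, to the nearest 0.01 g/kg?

Remaining after removal: 1,000,000 m³ at 32.2 g/kg (salt = 32,200,000)
After addition: salt = 32,200,000 + 3,980,000×1.8 = 39,364,000; volume = 4,980,000 m³
S = 39,364,000 / 4,980,000 = 7.9044 g/kg

7.90 g/kg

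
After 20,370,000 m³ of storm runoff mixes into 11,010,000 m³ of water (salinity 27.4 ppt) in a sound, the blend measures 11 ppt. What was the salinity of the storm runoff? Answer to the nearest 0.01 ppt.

2.14 ppt

Salt balance: 11,010,000×27.4 + 20,370,000×S = 31,380,000×11
301,674,000 + 20,370,000·S = 345,180,000
S = (345,180,000 − 301,674,000) / 20,370,000 = 2.1358 ppt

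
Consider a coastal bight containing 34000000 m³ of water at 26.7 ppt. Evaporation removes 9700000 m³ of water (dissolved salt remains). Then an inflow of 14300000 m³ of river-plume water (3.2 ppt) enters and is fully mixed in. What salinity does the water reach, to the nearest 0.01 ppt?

After evaporation: salt = 34,000,000×26.7 = 907,800,000; volume = 34,000,000 − 9,700,000 = 24,300,000 m³
After mixing: salt = 907,800,000 + 14,300,000×3.2 = 953,560,000; volume = 24,300,000 + 14,300,000 = 38,600,000 m³
S = 953,560,000 / 38,600,000 = 24.7036 ppt

24.70 ppt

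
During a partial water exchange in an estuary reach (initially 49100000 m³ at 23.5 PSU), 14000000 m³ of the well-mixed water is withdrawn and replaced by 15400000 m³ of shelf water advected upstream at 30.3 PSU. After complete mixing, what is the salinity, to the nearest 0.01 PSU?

Remaining after removal: 35,100,000 m³ at 23.5 PSU (salt = 824,850,000)
After addition: salt = 824,850,000 + 15,400,000×30.3 = 1,291,470,000; volume = 50,500,000 m³
S = 1,291,470,000 / 50,500,000 = 25.5737 PSU

25.57 PSU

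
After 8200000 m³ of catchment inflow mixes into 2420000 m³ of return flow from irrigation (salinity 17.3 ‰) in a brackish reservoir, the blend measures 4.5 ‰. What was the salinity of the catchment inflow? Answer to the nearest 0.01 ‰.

0.72 ‰

Salt balance: 2,420,000×17.3 + 8,200,000×S = 10,620,000×4.5
41,866,000 + 8,200,000·S = 47,790,000
S = (47,790,000 − 41,866,000) / 8,200,000 = 0.7224 ‰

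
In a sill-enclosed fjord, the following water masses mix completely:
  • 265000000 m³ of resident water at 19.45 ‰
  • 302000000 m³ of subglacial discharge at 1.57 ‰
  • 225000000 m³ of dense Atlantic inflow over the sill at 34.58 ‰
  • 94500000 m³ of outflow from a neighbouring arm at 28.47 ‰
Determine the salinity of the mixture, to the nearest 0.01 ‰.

Weighted by volume,
salt = 265,000,000×19.45 + 302,000,000×1.57 + 225,000,000×34.58 + 94,500,000×28.47 = 5,154,250,000 + 474,140,000 + 7,780,500,000 + 2,690,415,000 = 16,099,305,000
volume = 265,000,000 + 302,000,000 + 225,000,000 + 94,500,000 = 886,500,000 m³
S = 16,099,305,000 / 886,500,000 = 18.1605 ‰

18.16 ‰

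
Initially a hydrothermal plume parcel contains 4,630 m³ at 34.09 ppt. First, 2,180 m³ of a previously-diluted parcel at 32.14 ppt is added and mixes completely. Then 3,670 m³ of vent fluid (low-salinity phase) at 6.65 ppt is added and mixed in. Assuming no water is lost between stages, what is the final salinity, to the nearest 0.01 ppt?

24.08 ppt

Weighted by volume,
Initial salt = 4,630×34.09 = 157,836.7
After stage 1: salt = 157,836.7 + 2,180×32.14 = 227,901.9; volume = 6,810 m³; S = 33.466 ppt
After stage 2: salt = 227,901.9 + 3,670×6.65 = 252,307.4; volume = 10,480 m³
S = 252,307.4 / 10,480 = 24.0751 ppt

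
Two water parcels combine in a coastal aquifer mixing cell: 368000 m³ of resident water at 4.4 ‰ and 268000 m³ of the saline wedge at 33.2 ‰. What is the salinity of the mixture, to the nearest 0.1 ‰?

16.5 ‰

Conserving salt mass:
salt = 368,000×4.4 + 268,000×33.2 = 1,619,200 + 8,897,600 = 10,516,800
volume = 368,000 + 268,000 = 636,000 m³
S = 10,516,800 / 636,000 = 16.536 ‰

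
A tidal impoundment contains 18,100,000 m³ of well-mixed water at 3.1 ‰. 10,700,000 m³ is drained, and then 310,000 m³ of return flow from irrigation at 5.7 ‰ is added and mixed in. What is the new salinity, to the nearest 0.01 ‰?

Remaining after removal: 7,400,000 m³ at 3.1 ‰ (salt = 22,940,000)
After addition: salt = 22,940,000 + 310,000×5.7 = 24,707,000; volume = 7,710,000 m³
S = 24,707,000 / 7,710,000 = 3.2045 ‰

3.20 ‰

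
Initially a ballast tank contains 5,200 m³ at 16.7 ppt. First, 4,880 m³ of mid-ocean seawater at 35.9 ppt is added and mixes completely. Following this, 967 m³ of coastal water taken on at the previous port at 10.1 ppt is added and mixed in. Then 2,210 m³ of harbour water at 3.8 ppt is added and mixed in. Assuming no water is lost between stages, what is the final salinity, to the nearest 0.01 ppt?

Mass of salt is conserved:
Initial salt = 5,200×16.7 = 86,840
After stage 1: salt = 86,840 + 4,880×35.9 = 262,032; volume = 10,080 m³; S = 25.995 ppt
After stage 2: salt = 262,032 + 967×10.1 = 271,798.7; volume = 11,047 m³; S = 24.604 ppt
After stage 3: salt = 271,798.7 + 2,210×3.8 = 280,196.7; volume = 13,257 m³
S = 280,196.7 / 13,257 = 21.1358 ppt

21.14 ppt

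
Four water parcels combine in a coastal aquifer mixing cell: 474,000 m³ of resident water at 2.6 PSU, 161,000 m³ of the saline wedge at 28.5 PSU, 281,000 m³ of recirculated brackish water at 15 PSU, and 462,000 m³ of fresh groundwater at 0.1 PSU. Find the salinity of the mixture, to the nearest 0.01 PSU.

7.32 PSU

Mass of salt is conserved:
salt = 474,000×2.6 + 161,000×28.5 + 281,000×15 + 462,000×0.1 = 1,232,400 + 4,588,500 + 4,215,000 + 46,200 = 10,082,100
volume = 474,000 + 161,000 + 281,000 + 462,000 = 1,378,000 m³
S = 10,082,100 / 1,378,000 = 7.3165 PSU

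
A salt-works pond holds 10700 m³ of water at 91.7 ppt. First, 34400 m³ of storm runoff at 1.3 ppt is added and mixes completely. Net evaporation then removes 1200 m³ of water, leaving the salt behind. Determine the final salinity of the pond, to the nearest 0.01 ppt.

23.37 ppt

After mixing: salt = 10,700×91.7 + 34,400×1.3 = 1,025,910; volume = 45,100 m³
After evaporation: salt unchanged = 1,025,910; volume = 45,100 − 1,200 = 43,900 m³
S = 1,025,910 / 43,900 = 23.3692 ppt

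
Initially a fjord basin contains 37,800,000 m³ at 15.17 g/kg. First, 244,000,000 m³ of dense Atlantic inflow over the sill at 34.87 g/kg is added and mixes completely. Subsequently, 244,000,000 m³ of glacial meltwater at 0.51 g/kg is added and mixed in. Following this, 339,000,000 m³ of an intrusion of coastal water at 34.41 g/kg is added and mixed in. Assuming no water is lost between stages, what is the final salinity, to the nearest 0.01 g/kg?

Total salt / total volume:
Initial salt = 37,800,000×15.17 = 573,426,000
After stage 1: salt = 573,426,000 + 244,000,000×34.87 = 9,081,706,000; volume = 281,800,000 m³; S = 32.227 g/kg
After stage 2: salt = 9,081,706,000 + 244,000,000×0.51 = 9,206,146,000; volume = 525,800,000 m³; S = 17.509 g/kg
After stage 3: salt = 9,206,146,000 + 339,000,000×34.41 = 20,871,136,000; volume = 864,800,000 m³
S = 20,871,136,000 / 864,800,000 = 24.1341 g/kg

24.13 g/kg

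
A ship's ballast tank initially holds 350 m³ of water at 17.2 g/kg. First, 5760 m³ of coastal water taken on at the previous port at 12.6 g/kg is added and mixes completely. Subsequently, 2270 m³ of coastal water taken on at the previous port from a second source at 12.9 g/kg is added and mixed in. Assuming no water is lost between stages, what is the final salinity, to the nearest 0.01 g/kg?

12.87 g/kg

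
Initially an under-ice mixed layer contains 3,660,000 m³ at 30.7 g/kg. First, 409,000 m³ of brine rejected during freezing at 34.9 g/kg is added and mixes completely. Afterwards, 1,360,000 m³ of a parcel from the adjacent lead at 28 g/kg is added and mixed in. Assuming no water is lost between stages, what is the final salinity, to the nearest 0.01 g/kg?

30.34 g/kg

Total salt / total volume:
Initial salt = 3,660,000×30.7 = 112,362,000
After stage 1: salt = 112,362,000 + 409,000×34.9 = 126,636,100; volume = 4,069,000 m³; S = 31.122 g/kg
After stage 2: salt = 126,636,100 + 1,360,000×28 = 164,716,100; volume = 5,429,000 m³
S = 164,716,100 / 5,429,000 = 30.34 g/kg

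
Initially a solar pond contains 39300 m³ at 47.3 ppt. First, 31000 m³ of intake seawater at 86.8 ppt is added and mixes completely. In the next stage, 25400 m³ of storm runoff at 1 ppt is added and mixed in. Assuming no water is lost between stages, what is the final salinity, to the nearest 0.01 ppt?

47.81 ppt

Conserving salt mass:
Initial salt = 39,300×47.3 = 1,858,890
After stage 1: salt = 1,858,890 + 31,000×86.8 = 4,549,690; volume = 70,300 m³; S = 64.718 ppt
After stage 2: salt = 4,549,690 + 25,400×1 = 4,575,090; volume = 95,700 m³
S = 4,575,090 / 95,700 = 47.8066 ppt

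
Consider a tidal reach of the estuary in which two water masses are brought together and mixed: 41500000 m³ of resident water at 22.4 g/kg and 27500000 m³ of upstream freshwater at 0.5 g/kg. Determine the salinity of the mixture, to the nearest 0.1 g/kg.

Conserving salt mass:
salt = 41,500,000×22.4 + 27,500,000×0.5 = 929,600,000 + 13,750,000 = 943,350,000
volume = 41,500,000 + 27,500,000 = 69,000,000 m³
S = 943,350,000 / 69,000,000 = 13.672 g/kg

13.7 g/kg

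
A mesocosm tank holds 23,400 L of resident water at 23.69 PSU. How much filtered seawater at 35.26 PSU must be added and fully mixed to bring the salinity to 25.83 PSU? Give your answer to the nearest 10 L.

Salt balance: 23,400×23.69 + V×35.26 = (23,400+V)×25.83
554,346 + 35.26V = 604,422 + 25.83V
50,076 = 9.43V
V = 5,310.29 L

5310 L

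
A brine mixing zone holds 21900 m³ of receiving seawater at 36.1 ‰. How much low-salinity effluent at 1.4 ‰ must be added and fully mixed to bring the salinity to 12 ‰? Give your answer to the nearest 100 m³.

Salt balance: 21,900×36.1 + V×1.4 = (21,900+V)×12
790,590 + 1.4V = 262,800 + 12V
527,790 = 10.6V
V = 49,791.51 m³

49800 m³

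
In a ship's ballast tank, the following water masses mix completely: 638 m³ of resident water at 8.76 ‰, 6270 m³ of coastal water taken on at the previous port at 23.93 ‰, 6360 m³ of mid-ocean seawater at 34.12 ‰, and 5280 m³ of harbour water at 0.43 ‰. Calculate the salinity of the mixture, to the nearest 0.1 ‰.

Salt balance:
salt = 638×8.76 + 6,270×23.93 + 6,360×34.12 + 5,280×0.43 = 5,588.88 + 150,041.1 + 217,003.2 + 2,270.4 = 374,903.58
volume = 638 + 6,270 + 6,360 + 5,280 = 18,548 m³
S = 374,903.58 / 18,548 = 20.213 ‰

20.2 ‰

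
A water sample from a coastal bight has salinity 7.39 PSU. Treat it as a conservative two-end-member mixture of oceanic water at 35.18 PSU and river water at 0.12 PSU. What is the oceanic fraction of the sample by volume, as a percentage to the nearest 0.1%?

20.7%

Let g be the oceanic fraction. Salt balance per unit volume:
g×35.18 + (1−g)×0.12 = 7.39
g = (7.39 − 0.12) / (35.18 − 0.12) = 7.27/35.06 = 0.2074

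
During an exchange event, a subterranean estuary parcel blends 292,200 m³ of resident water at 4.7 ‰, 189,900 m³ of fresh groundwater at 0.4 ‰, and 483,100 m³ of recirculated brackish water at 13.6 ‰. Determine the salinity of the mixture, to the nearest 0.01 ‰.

8.31 ‰

Mass of salt is conserved:
salt = 292,200×4.7 + 189,900×0.4 + 483,100×13.6 = 1,373,340 + 75,960 + 6,570,160 = 8,019,460
volume = 292,200 + 189,900 + 483,100 = 965,200 m³
S = 8,019,460 / 965,200 = 8.3086 ‰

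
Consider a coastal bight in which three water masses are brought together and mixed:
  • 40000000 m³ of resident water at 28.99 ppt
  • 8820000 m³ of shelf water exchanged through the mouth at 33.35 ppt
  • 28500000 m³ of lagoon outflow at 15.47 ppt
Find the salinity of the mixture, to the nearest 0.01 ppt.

By conservation of dissolved salt,
salt = 40,000,000×28.99 + 8,820,000×33.35 + 28,500,000×15.47 = 1,159,600,000 + 294,147,000 + 440,895,000 = 1,894,642,000
volume = 40,000,000 + 8,820,000 + 28,500,000 = 77,320,000 m³
S = 1,894,642,000 / 77,320,000 = 24.5039 ppt

24.50 ppt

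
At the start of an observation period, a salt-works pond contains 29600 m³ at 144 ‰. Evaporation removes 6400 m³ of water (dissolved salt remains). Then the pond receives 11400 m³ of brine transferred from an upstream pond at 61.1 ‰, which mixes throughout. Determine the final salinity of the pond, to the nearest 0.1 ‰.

After evaporation: salt = 29,600×144 = 4,262,400; volume = 29,600 − 6,400 = 23,200 m³
After mixing: salt = 4,262,400 + 11,400×61.1 = 4,958,940; volume = 23,200 + 11,400 = 34,600 m³
S = 4,958,940 / 34,600 = 143.322 ‰

143.3 ‰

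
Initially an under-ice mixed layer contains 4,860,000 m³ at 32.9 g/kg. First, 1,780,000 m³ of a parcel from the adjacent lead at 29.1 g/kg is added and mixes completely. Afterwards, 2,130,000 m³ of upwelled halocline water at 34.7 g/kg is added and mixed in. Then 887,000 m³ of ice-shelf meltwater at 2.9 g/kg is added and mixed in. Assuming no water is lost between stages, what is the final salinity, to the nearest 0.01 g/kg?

29.84 g/kg

Weighted by volume,
Initial salt = 4,860,000×32.9 = 159,894,000
After stage 1: salt = 159,894,000 + 1,780,000×29.1 = 211,692,000; volume = 6,640,000 m³; S = 31.881 g/kg
After stage 2: salt = 211,692,000 + 2,130,000×34.7 = 285,603,000; volume = 8,770,000 m³; S = 32.566 g/kg
After stage 3: salt = 285,603,000 + 887,000×2.9 = 288,175,300; volume = 9,657,000 m³
S = 288,175,300 / 9,657,000 = 29.8411 g/kg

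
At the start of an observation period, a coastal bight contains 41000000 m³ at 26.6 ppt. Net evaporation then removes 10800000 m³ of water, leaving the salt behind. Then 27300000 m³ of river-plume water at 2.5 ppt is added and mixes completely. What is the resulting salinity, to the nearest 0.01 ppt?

20.15 ppt

After evaporation: salt = 41,000,000×26.6 = 1,090,600,000; volume = 41,000,000 − 10,800,000 = 30,200,000 m³
After mixing: salt = 1,090,600,000 + 27,300,000×2.5 = 1,158,850,000; volume = 30,200,000 + 27,300,000 = 57,500,000 m³
S = 1,158,850,000 / 57,500,000 = 20.1539 ppt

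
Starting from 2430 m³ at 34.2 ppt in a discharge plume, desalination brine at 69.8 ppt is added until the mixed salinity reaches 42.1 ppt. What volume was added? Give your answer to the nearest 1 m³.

Salt balance: 2,430×34.2 + V×69.8 = (2,430+V)×42.1
83,106 + 69.8V = 102,303 + 42.1V
19,197 = 27.7V
V = 693.03 m³

693 m³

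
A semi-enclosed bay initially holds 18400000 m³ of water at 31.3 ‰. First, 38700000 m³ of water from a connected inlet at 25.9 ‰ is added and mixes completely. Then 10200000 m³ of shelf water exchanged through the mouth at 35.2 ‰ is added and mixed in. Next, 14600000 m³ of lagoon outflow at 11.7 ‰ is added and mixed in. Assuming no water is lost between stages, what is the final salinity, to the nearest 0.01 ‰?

Weighted by volume,
Initial salt = 18,400,000×31.3 = 575,920,000
After stage 1: salt = 575,920,000 + 38,700,000×25.9 = 1,578,250,000; volume = 57,100,000 m³; S = 27.64 ‰
After stage 2: salt = 1,578,250,000 + 10,200,000×35.2 = 1,937,290,000; volume = 67,300,000 m³; S = 28.786 ‰
After stage 3: salt = 1,937,290,000 + 14,600,000×11.7 = 2,108,110,000; volume = 81,900,000 m³
S = 2,108,110,000 / 81,900,000 = 25.74 ‰

25.74 ‰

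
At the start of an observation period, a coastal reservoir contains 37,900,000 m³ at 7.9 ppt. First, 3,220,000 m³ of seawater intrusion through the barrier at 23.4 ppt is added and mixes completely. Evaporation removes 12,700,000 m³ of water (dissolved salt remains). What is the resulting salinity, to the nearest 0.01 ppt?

13.19 ppt

After mixing: salt = 37,900,000×7.9 + 3,220,000×23.4 = 374,758,000; volume = 41,120,000 m³
After evaporation: salt unchanged = 374,758,000; volume = 41,120,000 − 12,700,000 = 28,420,000 m³
S = 374,758,000 / 28,420,000 = 13.1864 ppt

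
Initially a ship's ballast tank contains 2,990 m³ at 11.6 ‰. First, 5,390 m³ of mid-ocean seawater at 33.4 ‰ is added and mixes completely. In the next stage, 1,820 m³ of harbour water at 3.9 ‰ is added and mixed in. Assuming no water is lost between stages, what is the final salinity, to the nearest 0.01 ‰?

21.75 ‰

Conserving salt mass:
Initial salt = 2,990×11.6 = 34,684
After stage 1: salt = 34,684 + 5,390×33.4 = 214,710; volume = 8,380 m³; S = 25.622 ‰
After stage 2: salt = 214,710 + 1,820×3.9 = 221,808; volume = 10,200 m³
S = 221,808 / 10,200 = 21.7459 ‰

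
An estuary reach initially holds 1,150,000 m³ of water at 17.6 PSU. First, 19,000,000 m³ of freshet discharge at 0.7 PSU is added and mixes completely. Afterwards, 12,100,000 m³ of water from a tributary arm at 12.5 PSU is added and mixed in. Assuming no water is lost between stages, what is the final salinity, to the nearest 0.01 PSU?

5.73 PSU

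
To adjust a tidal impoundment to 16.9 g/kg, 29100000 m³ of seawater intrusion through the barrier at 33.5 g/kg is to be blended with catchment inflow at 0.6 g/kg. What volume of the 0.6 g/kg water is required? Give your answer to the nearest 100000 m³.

Salt balance: 29,100,000×33.5 + V×0.6 = (29,100,000+V)×16.9
974,850,000 + 0.6V = 491,790,000 + 16.9V
483,060,000 = 16.3V
V = 29,635,582.82 m³

29600000 m³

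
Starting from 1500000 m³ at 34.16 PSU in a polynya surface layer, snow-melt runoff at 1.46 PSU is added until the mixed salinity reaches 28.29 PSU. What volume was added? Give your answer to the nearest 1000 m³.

328000 m³

Salt balance: 1,500,000×34.16 + V×1.46 = (1,500,000+V)×28.29
51,240,000 + 1.46V = 42,435,000 + 28.29V
8,805,000 = 26.83V
V = 328,177.41 m³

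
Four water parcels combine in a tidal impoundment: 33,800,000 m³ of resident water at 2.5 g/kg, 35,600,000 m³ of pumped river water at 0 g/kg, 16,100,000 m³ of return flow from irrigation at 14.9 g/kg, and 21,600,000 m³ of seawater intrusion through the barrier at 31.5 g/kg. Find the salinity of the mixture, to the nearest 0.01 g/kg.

By conservation of dissolved salt,
salt = 33,800,000×2.5 + 35,600,000×0 + 16,100,000×14.9 + 21,600,000×31.5 = 84,500,000 + 0 + 239,890,000 + 680,400,000 = 1,004,790,000
volume = 33,800,000 + 35,600,000 + 16,100,000 + 21,600,000 = 107,100,000 m³
S = 1,004,790,000 / 107,100,000 = 9.3818 g/kg

9.38 g/kg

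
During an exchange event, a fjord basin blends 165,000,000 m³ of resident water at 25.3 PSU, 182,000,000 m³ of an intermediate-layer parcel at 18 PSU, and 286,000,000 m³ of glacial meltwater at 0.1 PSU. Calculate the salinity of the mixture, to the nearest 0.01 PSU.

Total salt / total volume:
salt = 165,000,000×25.3 + 182,000,000×18 + 286,000,000×0.1 = 4,174,500,000 + 3,276,000,000 + 28,600,000 = 7,479,100,000
volume = 165,000,000 + 182,000,000 + 286,000,000 = 633,000,000 m³
S = 7,479,100,000 / 633,000,000 = 11.8153 PSU

11.82 PSU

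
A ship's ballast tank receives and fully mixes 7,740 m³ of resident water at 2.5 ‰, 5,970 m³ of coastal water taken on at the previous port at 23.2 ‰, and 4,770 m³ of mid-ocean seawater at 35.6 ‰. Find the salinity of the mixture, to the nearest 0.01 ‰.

Salt balance:
salt = 7,740×2.5 + 5,970×23.2 + 4,770×35.6 = 19,350 + 138,504 + 169,812 = 327,666
volume = 7,740 + 5,970 + 4,770 = 18,480 m³
S = 327,666 / 18,480 = 17.7308 ‰

17.73 ‰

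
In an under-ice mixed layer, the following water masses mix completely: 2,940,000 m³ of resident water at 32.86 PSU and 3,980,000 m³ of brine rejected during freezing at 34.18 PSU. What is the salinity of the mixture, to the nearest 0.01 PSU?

33.62 PSU

By conservation of dissolved salt,
salt = 2,940,000×32.86 + 3,980,000×34.18 = 96,608,400 + 136,036,400 = 232,644,800
volume = 2,940,000 + 3,980,000 = 6,920,000 m³
S = 232,644,800 / 6,920,000 = 33.6192 PSU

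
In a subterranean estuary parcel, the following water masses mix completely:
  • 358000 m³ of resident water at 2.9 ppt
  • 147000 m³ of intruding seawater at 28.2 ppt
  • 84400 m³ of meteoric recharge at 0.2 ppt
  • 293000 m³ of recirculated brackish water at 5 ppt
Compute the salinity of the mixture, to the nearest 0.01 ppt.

Total salt / total volume:
salt = 358,000×2.9 + 147,000×28.2 + 84,400×0.2 + 293,000×5 = 1,038,200 + 4,145,400 + 16,880 + 1,465,000 = 6,665,480
volume = 358,000 + 147,000 + 84,400 + 293,000 = 882,400 m³
S = 6,665,480 / 882,400 = 7.5538 ppt

7.55 ppt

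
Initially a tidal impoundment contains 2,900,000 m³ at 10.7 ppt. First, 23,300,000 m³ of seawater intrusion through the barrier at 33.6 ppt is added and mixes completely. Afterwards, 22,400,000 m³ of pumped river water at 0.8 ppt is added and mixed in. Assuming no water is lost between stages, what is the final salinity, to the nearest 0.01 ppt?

Conserving salt mass:
Initial salt = 2,900,000×10.7 = 31,030,000
After stage 1: salt = 31,030,000 + 23,300,000×33.6 = 813,910,000; volume = 26,200,000 m³; S = 31.065 ppt
After stage 2: salt = 813,910,000 + 22,400,000×0.8 = 831,830,000; volume = 48,600,000 m³
S = 831,830,000 / 48,600,000 = 17.1158 ppt

17.12 ppt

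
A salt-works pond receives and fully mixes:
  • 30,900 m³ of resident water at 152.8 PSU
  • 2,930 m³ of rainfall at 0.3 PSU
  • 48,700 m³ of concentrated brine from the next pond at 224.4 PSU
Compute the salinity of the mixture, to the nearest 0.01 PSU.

Weighted by volume,
salt = 30,900×152.8 + 2,930×0.3 + 48,700×224.4 = 4,721,520 + 879 + 10,928,280 = 15,650,679
volume = 30,900 + 2,930 + 48,700 = 82,530 m³
S = 15,650,679 / 82,530 = 189.6362 PSU

189.64 PSU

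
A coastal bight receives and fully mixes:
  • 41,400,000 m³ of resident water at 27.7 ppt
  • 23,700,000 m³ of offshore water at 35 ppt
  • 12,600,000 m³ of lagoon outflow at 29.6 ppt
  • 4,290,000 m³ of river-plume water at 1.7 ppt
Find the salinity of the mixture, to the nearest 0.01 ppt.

Weighted by volume,
salt = 41,400,000×27.7 + 23,700,000×35 + 12,600,000×29.6 + 4,290,000×1.7 = 1,146,780,000 + 829,500,000 + 372,960,000 + 7,293,000 = 2,356,533,000
volume = 41,400,000 + 23,700,000 + 12,600,000 + 4,290,000 = 81,990,000 m³
S = 2,356,533,000 / 81,990,000 = 28.7417 ppt

28.74 ppt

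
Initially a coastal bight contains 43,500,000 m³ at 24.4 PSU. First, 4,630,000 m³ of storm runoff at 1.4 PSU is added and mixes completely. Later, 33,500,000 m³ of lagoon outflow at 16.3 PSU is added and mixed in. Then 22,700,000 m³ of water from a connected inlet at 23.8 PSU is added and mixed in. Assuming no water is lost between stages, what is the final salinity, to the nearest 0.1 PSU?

By conservation of dissolved salt,
Initial salt = 43,500,000×24.4 = 1,061,400,000
After stage 1: salt = 1,061,400,000 + 4,630,000×1.4 = 1,067,882,000; volume = 48,130,000 m³; S = 22.187 PSU
After stage 2: salt = 1,067,882,000 + 33,500,000×16.3 = 1,613,932,000; volume = 81,630,000 m³; S = 19.771 PSU
After stage 3: salt = 1,613,932,000 + 22,700,000×23.8 = 2,154,192,000; volume = 104,330,000 m³
S = 2,154,192,000 / 104,330,000 = 20.6479 PSU

20.6 PSU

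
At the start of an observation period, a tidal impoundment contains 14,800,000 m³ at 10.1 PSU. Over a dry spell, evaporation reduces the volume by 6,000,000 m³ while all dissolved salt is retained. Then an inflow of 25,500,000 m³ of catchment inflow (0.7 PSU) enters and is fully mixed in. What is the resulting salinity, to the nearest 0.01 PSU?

After evaporation: salt = 14,800,000×10.1 = 149,480,000; volume = 14,800,000 − 6,000,000 = 8,800,000 m³
After mixing: salt = 149,480,000 + 25,500,000×0.7 = 167,330,000; volume = 8,800,000 + 25,500,000 = 34,300,000 m³
S = 167,330,000 / 34,300,000 = 4.8784 PSU

4.88 PSU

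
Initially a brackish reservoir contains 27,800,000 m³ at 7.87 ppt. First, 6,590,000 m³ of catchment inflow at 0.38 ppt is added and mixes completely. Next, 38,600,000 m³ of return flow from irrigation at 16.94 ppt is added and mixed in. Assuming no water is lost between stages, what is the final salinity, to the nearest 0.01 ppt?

11.99 ppt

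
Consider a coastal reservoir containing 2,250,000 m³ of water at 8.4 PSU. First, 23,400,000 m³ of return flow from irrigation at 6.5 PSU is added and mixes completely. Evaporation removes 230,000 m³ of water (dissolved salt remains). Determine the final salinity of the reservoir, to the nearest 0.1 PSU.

After mixing: salt = 2,250,000×8.4 + 23,400,000×6.5 = 171,000,000; volume = 25,650,000 m³
After evaporation: salt unchanged = 171,000,000; volume = 25,650,000 − 230,000 = 25,420,000 m³
S = 171,000,000 / 25,420,000 = 6.727 PSU

6.7 PSU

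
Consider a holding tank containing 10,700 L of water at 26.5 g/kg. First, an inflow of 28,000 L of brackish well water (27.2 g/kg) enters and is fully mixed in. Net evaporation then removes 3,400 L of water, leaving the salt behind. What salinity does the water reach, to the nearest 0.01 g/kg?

29.61 g/kg

After mixing: salt = 10,700×26.5 + 28,000×27.2 = 1,045,150; volume = 38,700 L
After evaporation: salt unchanged = 1,045,150; volume = 38,700 − 3,400 = 35,300 L
S = 1,045,150 / 35,300 = 29.6076 g/kg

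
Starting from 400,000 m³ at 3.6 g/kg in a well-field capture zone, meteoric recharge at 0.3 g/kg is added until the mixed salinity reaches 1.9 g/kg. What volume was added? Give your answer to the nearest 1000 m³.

425000 m³

Salt balance: 400,000×3.6 + V×0.3 = (400,000+V)×1.9
1,440,000 + 0.3V = 760,000 + 1.9V
680,000 = 1.6V
V = 425,000 m³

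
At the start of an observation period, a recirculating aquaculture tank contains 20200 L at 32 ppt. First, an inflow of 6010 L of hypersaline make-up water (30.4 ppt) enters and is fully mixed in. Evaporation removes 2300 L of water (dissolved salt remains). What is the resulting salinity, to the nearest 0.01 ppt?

After mixing: salt = 20,200×32 + 6,010×30.4 = 829,104; volume = 26,210 L
After evaporation: salt unchanged = 829,104; volume = 26,210 − 2,300 = 23,910 L
S = 829,104 / 23,910 = 34.676 ppt

34.68 ppt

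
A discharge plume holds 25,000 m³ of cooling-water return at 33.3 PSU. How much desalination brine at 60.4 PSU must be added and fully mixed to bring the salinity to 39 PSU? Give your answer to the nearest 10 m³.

6660 m³

Salt balance: 25,000×33.3 + V×60.4 = (25,000+V)×39
832,500 + 60.4V = 975,000 + 39V
142,500 = 21.4V
V = 6,658.88 m³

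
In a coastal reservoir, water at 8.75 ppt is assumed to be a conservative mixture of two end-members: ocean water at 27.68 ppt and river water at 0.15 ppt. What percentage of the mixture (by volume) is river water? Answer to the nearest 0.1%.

68.8%

Let f be the freshwater fraction. Salt balance per unit volume:
f×0.15 + (1−f)×27.68 = 8.75
f = (27.68 − 8.75) / (27.68 − 0.15) = 18.93/27.53 = 0.6876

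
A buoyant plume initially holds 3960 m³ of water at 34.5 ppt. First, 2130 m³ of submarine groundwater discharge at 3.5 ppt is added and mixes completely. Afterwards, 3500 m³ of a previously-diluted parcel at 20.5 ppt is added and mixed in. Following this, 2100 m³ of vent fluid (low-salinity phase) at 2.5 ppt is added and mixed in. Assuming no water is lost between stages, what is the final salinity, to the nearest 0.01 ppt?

Mass of salt is conserved:
Initial salt = 3,960×34.5 = 136,620
After stage 1: salt = 136,620 + 2,130×3.5 = 144,075; volume = 6,090 m³; S = 23.658 ppt
After stage 2: salt = 144,075 + 3,500×20.5 = 215,825; volume = 9,590 m³; S = 22.505 ppt
After stage 3: salt = 215,825 + 2,100×2.5 = 221,075; volume = 11,690 m³
S = 221,075 / 11,690 = 18.9115 ppt

18.91 ppt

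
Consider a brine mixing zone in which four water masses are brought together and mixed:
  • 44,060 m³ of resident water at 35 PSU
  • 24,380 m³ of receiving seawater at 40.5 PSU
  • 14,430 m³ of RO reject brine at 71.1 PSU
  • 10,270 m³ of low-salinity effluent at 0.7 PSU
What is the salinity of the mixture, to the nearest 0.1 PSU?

By conservation of dissolved salt,
salt = 44,060×35 + 24,380×40.5 + 14,430×71.1 + 10,270×0.7 = 1,542,100 + 987,390 + 1,025,973 + 7,189 = 3,562,652
volume = 44,060 + 24,380 + 14,430 + 10,270 = 93,140 m³
S = 3,562,652 / 93,140 = 38.251 PSU

38.3 PSU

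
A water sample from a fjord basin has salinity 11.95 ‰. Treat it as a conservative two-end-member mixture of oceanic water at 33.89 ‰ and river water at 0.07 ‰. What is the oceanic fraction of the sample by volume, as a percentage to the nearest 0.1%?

35.1%

Let g be the oceanic fraction. Salt balance per unit volume:
g×33.89 + (1−g)×0.07 = 11.95
g = (11.95 − 0.07) / (33.89 − 0.07) = 11.88/33.82 = 0.3513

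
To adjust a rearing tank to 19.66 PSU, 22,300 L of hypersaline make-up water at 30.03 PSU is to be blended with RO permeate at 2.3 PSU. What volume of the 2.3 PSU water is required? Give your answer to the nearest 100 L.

13300 L

Salt balance: 22,300×30.03 + V×2.3 = (22,300+V)×19.66
669,669 + 2.3V = 438,418 + 19.66V
231,251 = 17.36V
V = 13,320.91 L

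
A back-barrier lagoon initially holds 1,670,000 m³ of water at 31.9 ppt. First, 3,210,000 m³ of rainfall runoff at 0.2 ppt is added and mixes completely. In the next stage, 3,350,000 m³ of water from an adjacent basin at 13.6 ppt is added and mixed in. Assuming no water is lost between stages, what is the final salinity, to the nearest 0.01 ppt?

12.09 ppt

By conservation of dissolved salt,
Initial salt = 1,670,000×31.9 = 53,273,000
After stage 1: salt = 53,273,000 + 3,210,000×0.2 = 53,915,000; volume = 4,880,000 m³; S = 11.048 ppt
After stage 2: salt = 53,915,000 + 3,350,000×13.6 = 99,475,000; volume = 8,230,000 m³
S = 99,475,000 / 8,230,000 = 12.0869 ppt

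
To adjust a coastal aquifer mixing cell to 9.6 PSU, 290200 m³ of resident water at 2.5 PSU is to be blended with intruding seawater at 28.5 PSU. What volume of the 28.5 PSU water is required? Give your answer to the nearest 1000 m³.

109000 m³

Salt balance: 290,200×2.5 + V×28.5 = (290,200+V)×9.6
725,500 + 28.5V = 2,785,920 + 9.6V
2,060,420 = 18.9V
V = 109,016.93 m³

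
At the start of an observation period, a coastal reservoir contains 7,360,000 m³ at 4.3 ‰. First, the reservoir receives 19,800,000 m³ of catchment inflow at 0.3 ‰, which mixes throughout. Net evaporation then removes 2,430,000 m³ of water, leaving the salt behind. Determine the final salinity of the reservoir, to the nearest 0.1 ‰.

1.5 ‰

After mixing: salt = 7,360,000×4.3 + 19,800,000×0.3 = 37,588,000; volume = 27,160,000 m³
After evaporation: salt unchanged = 37,588,000; volume = 27,160,000 − 2,430,000 = 24,730,000 m³
S = 37,588,000 / 24,730,000 = 1.5199 ‰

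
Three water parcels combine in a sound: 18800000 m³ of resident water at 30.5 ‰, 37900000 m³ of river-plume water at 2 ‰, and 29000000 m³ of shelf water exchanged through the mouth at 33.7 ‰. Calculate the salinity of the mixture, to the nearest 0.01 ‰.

Total salt / total volume:
salt = 18,800,000×30.5 + 37,900,000×2 + 29,000,000×33.7 = 573,400,000 + 75,800,000 + 977,300,000 = 1,626,500,000
volume = 18,800,000 + 37,900,000 + 29,000,000 = 85,700,000 m³
S = 1,626,500,000 / 85,700,000 = 18.979 ‰

18.98 ‰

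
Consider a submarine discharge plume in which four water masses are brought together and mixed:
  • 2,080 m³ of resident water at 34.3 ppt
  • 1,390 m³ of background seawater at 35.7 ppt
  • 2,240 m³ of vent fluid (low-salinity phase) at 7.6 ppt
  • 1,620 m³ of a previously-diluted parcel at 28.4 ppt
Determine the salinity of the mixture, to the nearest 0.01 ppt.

25.10 ppt

By conservation of dissolved salt,
salt = 2,080×34.3 + 1,390×35.7 + 2,240×7.6 + 1,620×28.4 = 71,344 + 49,623 + 17,024 + 46,008 = 183,999
volume = 2,080 + 1,390 + 2,240 + 1,620 = 7,330 m³
S = 183,999 / 7,330 = 25.1022 ppt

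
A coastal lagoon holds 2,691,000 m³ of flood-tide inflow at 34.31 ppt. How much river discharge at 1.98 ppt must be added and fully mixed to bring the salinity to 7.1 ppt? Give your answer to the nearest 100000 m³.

Salt balance: 2,691,000×34.31 + V×1.98 = (2,691,000+V)×7.1
92,328,210 + 1.98V = 19,106,100 + 7.1V
73,222,110 = 5.12V
V = 14,301,193.36 m³

14300000 m³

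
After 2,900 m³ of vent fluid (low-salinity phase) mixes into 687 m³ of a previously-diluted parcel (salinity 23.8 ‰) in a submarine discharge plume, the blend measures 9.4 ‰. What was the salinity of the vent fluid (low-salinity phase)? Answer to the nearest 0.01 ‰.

5.99 ‰

Salt balance: 687×23.8 + 2,900×S = 3,587×9.4
16,350.6 + 2,900·S = 33,717.8
S = (33,717.8 − 16,350.6) / 2,900 = 5.9887 ‰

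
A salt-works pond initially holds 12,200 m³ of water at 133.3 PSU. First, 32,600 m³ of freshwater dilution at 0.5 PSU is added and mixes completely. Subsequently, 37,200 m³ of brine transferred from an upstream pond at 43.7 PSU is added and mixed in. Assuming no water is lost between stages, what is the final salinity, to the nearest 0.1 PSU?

By conservation of dissolved salt,
Initial salt = 12,200×133.3 = 1,626,260
After stage 1: salt = 1,626,260 + 32,600×0.5 = 1,642,560; volume = 44,800 m³; S = 36.664 PSU
After stage 2: salt = 1,642,560 + 37,200×43.7 = 3,268,200; volume = 82,000 m³
S = 3,268,200 / 82,000 = 39.8561 PSU

39.9 PSU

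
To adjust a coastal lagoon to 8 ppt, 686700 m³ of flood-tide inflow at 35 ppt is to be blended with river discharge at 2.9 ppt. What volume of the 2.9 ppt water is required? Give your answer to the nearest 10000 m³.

Salt balance: 686,700×35 + V×2.9 = (686,700+V)×8
24,034,500 + 2.9V = 5,493,600 + 8V
18,540,900 = 5.1V
V = 3,635,470.59 m³

3640000 m³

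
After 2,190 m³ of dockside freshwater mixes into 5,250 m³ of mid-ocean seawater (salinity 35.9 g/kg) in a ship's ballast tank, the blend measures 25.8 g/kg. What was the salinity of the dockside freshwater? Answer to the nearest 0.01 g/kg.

1.59 g/kg

Salt balance: 5,250×35.9 + 2,190×S = 7,440×25.8
188,475 + 2,190·S = 191,952
S = (191,952 − 188,475) / 2,190 = 1.5877 g/kg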